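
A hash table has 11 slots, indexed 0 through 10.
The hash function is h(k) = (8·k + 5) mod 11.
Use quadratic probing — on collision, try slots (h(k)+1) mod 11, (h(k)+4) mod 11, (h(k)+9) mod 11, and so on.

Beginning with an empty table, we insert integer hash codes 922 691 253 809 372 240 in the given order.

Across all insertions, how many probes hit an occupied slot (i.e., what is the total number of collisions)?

8

922: h=0 → slot 0
691: h=0, probe 0,1 → slot 1
253: h=5 → slot 5
809: h=9 → slot 9
372: h=0, probe 0,1,4 → slot 4
240: h=0, probe 0,1,4,9,5,3 → slot 3
Table: [922, 691, —, 240, 372, 253, —, —, —, 809, —]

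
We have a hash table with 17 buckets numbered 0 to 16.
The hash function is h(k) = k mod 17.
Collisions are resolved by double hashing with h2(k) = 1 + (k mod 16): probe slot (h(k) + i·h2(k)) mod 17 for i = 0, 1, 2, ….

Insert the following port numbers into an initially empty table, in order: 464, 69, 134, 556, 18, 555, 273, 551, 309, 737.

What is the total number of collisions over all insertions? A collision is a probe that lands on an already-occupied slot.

3

Insert 464: h=5, slot 5 empty -> index 5.
Insert 69: h=1, slot 1 empty -> index 1.
Insert 134: h=15, slot 15 empty -> index 15.
Insert 556: h=12, slot 12 empty -> index 12.
Insert 18: h=1, h2=3, slot 1 occupied -> index 4.
Insert 555: h=11, slot 11 empty -> index 11.
Insert 273: h=1, h2=2, slot 1 occupied -> index 3.
Insert 551: h=7, slot 7 empty -> index 7.
Insert 309: h=3, h2=6, slot 3 occupied -> index 9.
Insert 737: h=6, slot 6 empty -> index 6.
Table: [∅, 69, ∅, 273, 18, 464, 737, 551, ∅, 309, ∅, 555, 556, ∅, ∅, 134, ∅]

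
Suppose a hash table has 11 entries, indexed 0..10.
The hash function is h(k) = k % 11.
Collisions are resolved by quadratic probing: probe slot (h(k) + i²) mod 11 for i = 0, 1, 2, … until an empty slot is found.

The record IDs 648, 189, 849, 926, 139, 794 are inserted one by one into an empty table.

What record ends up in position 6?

Insert 648: h=10, slot 10 empty → index 10.
Insert 189: h=2, slot 2 empty → index 2.
Insert 849: h=2, slot 2 occupied → index 3.
Insert 926: h=2, slots 2,3 occupied → index 6.
Insert 139: h=7, slot 7 empty → index 7.
Insert 794: h=2, slots 2,3,6 occupied → index 0.
Table: [794, ., 189, 849, ., ., 926, 139, ., ., 648]

926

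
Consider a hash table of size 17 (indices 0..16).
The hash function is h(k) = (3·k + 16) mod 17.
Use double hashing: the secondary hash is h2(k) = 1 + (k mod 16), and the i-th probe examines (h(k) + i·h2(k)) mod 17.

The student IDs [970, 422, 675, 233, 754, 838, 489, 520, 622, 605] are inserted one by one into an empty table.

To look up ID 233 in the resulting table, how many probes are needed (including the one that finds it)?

2

Insert 970: h=2, slot 2 empty => index 2.
Insert 422: h=7, slot 7 empty => index 7.
Insert 675: h=1, slot 1 empty => index 1.
Insert 233: h=1, h2=10, slot 1 occupied => index 11.
Insert 754: h=0, slot 0 empty => index 0.
Insert 838: h=14, slot 14 empty => index 14.
Insert 489: h=4, slot 4 empty => index 4.
Insert 520: h=12, slot 12 empty => index 12.
Insert 622: h=12, h2=15, slot 12 occupied => index 10.
Insert 605: h=12, h2=14, slot 12 occupied => index 9.
Table: [754, 675, 970, -, 489, -, -, 422, -, 605, 622, 233, 520, -, 838, -, -]
Lookup 233: h=1, h2=10, probe 1,11 → found at 11.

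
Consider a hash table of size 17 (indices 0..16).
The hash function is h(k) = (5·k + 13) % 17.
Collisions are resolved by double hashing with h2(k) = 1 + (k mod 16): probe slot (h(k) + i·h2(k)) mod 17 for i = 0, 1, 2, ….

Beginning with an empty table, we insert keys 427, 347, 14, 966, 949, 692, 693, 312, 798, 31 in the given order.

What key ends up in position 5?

Insert 427: h=6, slot 6 empty -> index 6.
Insert 347: h=14, slot 14 empty -> index 14.
Insert 14: h=15, slot 15 empty -> index 15.
Insert 966: h=15, h2=7, slot 15 occupied -> index 5.
Insert 949: h=15, h2=6, slot 15 occupied -> index 4.
Insert 692: h=5, h2=5, slot 5 occupied -> index 10.
Insert 693: h=10, h2=6, slot 10 occupied -> index 16.
Insert 312: h=9, slot 9 empty -> index 9.
Insert 798: h=8, slot 8 empty -> index 8.
Insert 31: h=15, h2=16, slots 15,14 occupied -> index 13.
Table: [_, _, _, _, 949, 966, 427, _, 798, 312, 692, _, _, 31, 347, 14, 693]

966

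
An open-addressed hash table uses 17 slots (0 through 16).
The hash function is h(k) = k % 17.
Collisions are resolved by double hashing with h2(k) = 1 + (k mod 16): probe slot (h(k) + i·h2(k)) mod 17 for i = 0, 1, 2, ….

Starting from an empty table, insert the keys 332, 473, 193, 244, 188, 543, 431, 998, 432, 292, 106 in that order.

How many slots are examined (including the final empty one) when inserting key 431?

2

332 hashes to 9; slot 9 is free => place at 9.
473 hashes to 14; slot 14 is free => place at 14.
193 hashes to 6; slot 6 is free => place at 6.
244 hashes to 6, h2=5; 6 taken => place at 11.
188 hashes to 1; slot 1 is free => place at 1.
543 hashes to 16; slot 16 is free => place at 16.
431 hashes to 6, h2=16; 6 taken => place at 5.
998 hashes to 12; slot 12 is free => place at 12.
432 hashes to 7; slot 7 is free => place at 7.
292 hashes to 3; slot 3 is free => place at 3.
106 hashes to 4; slot 4 is free => place at 4.
Table: [_, 188, _, 292, 106, 431, 193, 432, _, 332, _, 244, 998, _, 473, _, 543]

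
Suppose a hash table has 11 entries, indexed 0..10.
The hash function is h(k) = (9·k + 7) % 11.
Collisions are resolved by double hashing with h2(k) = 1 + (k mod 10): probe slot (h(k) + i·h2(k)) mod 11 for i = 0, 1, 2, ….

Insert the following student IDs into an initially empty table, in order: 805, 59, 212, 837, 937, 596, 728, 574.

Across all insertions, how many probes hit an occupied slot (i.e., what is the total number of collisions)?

805: h=3 => slot 3
59: h=10 => slot 10
212: h=1 => slot 1
837: h=5 => slot 5
937: h=3, h2=8, probe 3,0 => slot 0
596: h=3, h2=7, probe 3,10,6 => slot 6
728: h=3, h2=9, probe 3,1,10,8 => slot 8
574: h=3, h2=5, probe 3,8,2 => slot 2
Table: [937, 212, 574, 805, ., 837, 596, ., 728, ., 59]

8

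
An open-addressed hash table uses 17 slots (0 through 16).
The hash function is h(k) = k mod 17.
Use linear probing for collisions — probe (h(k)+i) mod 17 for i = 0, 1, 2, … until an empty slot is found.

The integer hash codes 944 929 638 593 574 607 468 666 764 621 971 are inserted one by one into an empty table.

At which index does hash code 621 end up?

0

944 hashes to 9; slot 9 is free -> place at 9.
929 hashes to 11; slot 11 is free -> place at 11.
638 hashes to 9; 9 taken -> place at 10.
593 hashes to 15; slot 15 is free -> place at 15.
574 hashes to 13; slot 13 is free -> place at 13.
607 hashes to 12; slot 12 is free -> place at 12.
468 hashes to 9; 9,10,11,12,13 taken -> place at 14.
666 hashes to 3; slot 3 is free -> place at 3.
764 hashes to 16; slot 16 is free -> place at 16.
621 hashes to 9; 9,10,11,12,13,14,15,16 taken -> place at 0.
971 hashes to 2; slot 2 is free -> place at 2.
Table: [621, ., 971, 666, ., ., ., ., ., 944, 638, 929, 607, 574, 468, 593, 764]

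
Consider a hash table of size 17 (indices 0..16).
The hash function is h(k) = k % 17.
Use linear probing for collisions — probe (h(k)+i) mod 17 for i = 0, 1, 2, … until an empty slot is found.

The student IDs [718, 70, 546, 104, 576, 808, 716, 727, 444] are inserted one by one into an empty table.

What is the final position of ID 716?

6

718: h=4 -> slot 4
70: h=2 -> slot 2
546: h=2, probe 2,3 -> slot 3
104: h=2, probe 2,3,4,5 -> slot 5
576: h=15 -> slot 15
808: h=9 -> slot 9
716: h=2, probe 2,3,4,5,6 -> slot 6
727: h=13 -> slot 13
444: h=2, probe 2,3,4,5,6,7 -> slot 7
Table: [., ., 70, 546, 718, 104, 716, 444, ., 808, ., ., ., 727, ., 576, .]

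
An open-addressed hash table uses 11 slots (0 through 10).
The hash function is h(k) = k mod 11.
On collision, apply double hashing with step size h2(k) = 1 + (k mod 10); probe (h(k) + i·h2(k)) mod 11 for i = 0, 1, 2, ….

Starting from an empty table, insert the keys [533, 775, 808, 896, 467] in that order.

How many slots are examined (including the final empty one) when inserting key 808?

533 hashes to 5; slot 5 is free → place at 5.
775 hashes to 5, h2=6; 5 taken → place at 0.
808 hashes to 5, h2=9; 5 taken → place at 3.
896 hashes to 5, h2=7; 5 taken → place at 1.
467 hashes to 5, h2=8; 5 taken → place at 2.
Table: [775, 896, 467, 808, —, 533, —, —, —, —, —]

2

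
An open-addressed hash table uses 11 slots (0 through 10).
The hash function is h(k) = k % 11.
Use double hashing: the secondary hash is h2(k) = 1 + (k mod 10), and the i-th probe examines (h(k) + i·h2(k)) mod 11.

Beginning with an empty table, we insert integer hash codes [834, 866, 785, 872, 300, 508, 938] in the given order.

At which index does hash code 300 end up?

5

834 hashes to 9; slot 9 is free -> place at 9.
866 hashes to 8; slot 8 is free -> place at 8.
785 hashes to 4; slot 4 is free -> place at 4.
872 hashes to 3; slot 3 is free -> place at 3.
300 hashes to 3, h2=1; 3,4 taken -> place at 5.
508 hashes to 2; slot 2 is free -> place at 2.
938 hashes to 3, h2=9; 3 taken -> place at 1.
Table: [., 938, 508, 872, 785, 300, ., ., 866, 834, .]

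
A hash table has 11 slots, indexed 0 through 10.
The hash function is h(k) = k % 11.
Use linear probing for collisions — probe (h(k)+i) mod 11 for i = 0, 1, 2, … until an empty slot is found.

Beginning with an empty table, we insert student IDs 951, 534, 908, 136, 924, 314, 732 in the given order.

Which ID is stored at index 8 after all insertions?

314

951: h=5 → slot 5
534: h=6 → slot 6
908: h=6, probe 6,7 → slot 7
136: h=4 → slot 4
924: h=0 → slot 0
314: h=6, probe 6,7,8 → slot 8
732: h=6, probe 6,7,8,9 → slot 9
Table: [924, —, —, —, 136, 951, 534, 908, 314, 732, —]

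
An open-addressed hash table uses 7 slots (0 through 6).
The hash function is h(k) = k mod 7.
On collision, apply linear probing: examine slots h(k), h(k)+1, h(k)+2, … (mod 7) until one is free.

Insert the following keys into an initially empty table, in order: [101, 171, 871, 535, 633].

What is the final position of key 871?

5

101: h=3 -> slot 3
171: h=3, probe 3,4 -> slot 4
871: h=3, probe 3,4,5 -> slot 5
535: h=3, probe 3,4,5,6 -> slot 6
633: h=3, probe 3,4,5,6,0 -> slot 0
Table: [633, —, —, 101, 171, 871, 535]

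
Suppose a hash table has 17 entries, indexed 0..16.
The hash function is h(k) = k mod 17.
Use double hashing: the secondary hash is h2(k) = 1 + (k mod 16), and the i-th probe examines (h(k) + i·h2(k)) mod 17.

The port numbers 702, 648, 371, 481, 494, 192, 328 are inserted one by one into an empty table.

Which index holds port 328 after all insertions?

702: h=5 -> slot 5
648: h=2 -> slot 2
371: h=14 -> slot 14
481: h=5, h2=2, probe 5,7 -> slot 7
494: h=1 -> slot 1
192: h=5, h2=1, probe 5,6 -> slot 6
328: h=5, h2=9, probe 5,14,6,15 -> slot 15
Table: [—, 494, 648, —, —, 702, 192, 481, —, —, —, —, —, —, 371, 328, —]

15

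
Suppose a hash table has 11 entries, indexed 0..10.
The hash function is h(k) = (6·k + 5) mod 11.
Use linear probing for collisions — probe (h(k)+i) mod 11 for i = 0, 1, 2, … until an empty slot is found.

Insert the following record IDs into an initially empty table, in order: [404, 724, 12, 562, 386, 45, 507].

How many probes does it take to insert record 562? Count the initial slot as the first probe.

404: h=9 => slot 9
724: h=4 => slot 4
12: h=0 => slot 0
562: h=0, probe 0,1 => slot 1
386: h=0, probe 0,1,2 => slot 2
45: h=0, probe 0,1,2,3 => slot 3
507: h=0, probe 0,1,2,3,4,5 => slot 5
Table: [12, 562, 386, 45, 724, 507, ∅, ∅, ∅, 404, ∅]

2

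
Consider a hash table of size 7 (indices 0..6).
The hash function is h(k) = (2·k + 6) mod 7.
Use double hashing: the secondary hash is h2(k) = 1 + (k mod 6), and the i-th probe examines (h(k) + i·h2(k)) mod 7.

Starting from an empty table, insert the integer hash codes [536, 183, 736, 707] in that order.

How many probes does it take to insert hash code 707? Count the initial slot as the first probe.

Insert 536: h=0, slot 0 empty => index 0.
Insert 183: h=1, slot 1 empty => index 1.
Insert 736: h=1, h2=5, slot 1 occupied => index 6.
Insert 707: h=6, h2=6, slot 6 occupied => index 5.
Table: [536, 183, —, —, —, 707, 736]

2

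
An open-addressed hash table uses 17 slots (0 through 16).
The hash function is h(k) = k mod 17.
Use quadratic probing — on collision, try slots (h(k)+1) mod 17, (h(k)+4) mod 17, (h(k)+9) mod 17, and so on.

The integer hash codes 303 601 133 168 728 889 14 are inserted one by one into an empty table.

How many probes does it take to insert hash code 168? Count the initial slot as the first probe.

Insert 303: h=14, slot 14 empty => index 14.
Insert 601: h=6, slot 6 empty => index 6.
Insert 133: h=14, slot 14 occupied => index 15.
Insert 168: h=15, slot 15 occupied => index 16.
Insert 728: h=14, slots 14,15 occupied => index 1.
Insert 889: h=5, slot 5 empty => index 5.
Insert 14: h=14, slots 14,15,1,6 occupied => index 13.
Table: [., 728, ., ., ., 889, 601, ., ., ., ., ., ., 14, 303, 133, 168]

2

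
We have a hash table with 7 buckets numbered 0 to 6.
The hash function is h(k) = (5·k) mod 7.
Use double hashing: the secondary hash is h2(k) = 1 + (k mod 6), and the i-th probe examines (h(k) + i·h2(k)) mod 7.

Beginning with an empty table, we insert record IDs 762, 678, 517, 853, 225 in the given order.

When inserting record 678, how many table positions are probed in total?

2

762: h=2 -> slot 2
678: h=2, h2=1, probe 2,3 -> slot 3
517: h=2, h2=2, probe 2,4 -> slot 4
853: h=2, h2=2, probe 2,4,6 -> slot 6
225: h=5 -> slot 5
Table: [—, —, 762, 678, 517, 225, 853]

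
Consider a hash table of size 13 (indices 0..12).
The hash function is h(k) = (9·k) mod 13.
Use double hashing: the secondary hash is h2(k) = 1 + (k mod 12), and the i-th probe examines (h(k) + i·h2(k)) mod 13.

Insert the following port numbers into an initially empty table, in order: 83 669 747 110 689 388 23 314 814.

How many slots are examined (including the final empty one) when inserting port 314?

Insert 83: h=6, slot 6 empty -> index 6.
Insert 669: h=2, slot 2 empty -> index 2.
Insert 747: h=2, h2=4, slots 2,6 occupied -> index 10.
Insert 110: h=2, h2=3, slot 2 occupied -> index 5.
Insert 689: h=0, slot 0 empty -> index 0.
Insert 388: h=8, slot 8 empty -> index 8.
Insert 23: h=12, slot 12 empty -> index 12.
Insert 314: h=5, h2=3, slots 5,8 occupied -> index 11.
Insert 814: h=7, slot 7 empty -> index 7.
Table: [689, ., 669, ., ., 110, 83, 814, 388, ., 747, 314, 23]

3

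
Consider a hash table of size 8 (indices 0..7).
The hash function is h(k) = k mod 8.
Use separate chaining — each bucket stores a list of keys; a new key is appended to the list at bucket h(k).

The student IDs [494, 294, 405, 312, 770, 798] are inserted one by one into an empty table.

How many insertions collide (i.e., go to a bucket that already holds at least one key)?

2

Insert 494: h=6, bucket 6 empty -> new chain.
Insert 294: h=6, bucket 6 nonempty -> append to chain.
Insert 405: h=5, bucket 5 empty -> new chain.
Insert 312: h=0, bucket 0 empty -> new chain.
Insert 770: h=2, bucket 2 empty -> new chain.
Insert 798: h=6, bucket 6 nonempty -> append to chain.
Final buckets:
0: 312
1: _
2: 770
3: _
4: _
5: 405
6: 494 -> 294 -> 798
7: _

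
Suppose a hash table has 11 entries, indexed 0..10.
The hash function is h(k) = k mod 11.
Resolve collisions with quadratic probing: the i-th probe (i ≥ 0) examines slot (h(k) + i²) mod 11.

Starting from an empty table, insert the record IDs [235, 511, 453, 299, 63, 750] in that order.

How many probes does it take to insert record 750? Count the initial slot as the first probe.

Insert 235: h=4, slot 4 empty => index 4.
Insert 511: h=5, slot 5 empty => index 5.
Insert 453: h=2, slot 2 empty => index 2.
Insert 299: h=2, slot 2 occupied => index 3.
Insert 63: h=8, slot 8 empty => index 8.
Insert 750: h=2, slots 2,3 occupied => index 6.
Table: [—, —, 453, 299, 235, 511, 750, —, 63, —, —]

3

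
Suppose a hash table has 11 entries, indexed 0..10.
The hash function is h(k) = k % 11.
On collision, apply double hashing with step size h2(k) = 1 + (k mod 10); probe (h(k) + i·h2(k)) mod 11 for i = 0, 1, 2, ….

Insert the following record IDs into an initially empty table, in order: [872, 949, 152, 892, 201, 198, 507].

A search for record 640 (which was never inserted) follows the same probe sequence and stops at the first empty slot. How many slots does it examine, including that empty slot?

872: h=3 -> slot 3
949: h=3, h2=10, probe 3,2 -> slot 2
152: h=9 -> slot 9
892: h=1 -> slot 1
201: h=3, h2=2, probe 3,5 -> slot 5
198: h=0 -> slot 0
507: h=1, h2=8, probe 1,9,6 -> slot 6
Table: [198, 892, 949, 872, -, 201, 507, -, -, 152, -]
Lookup 640: h=2, h2=1, probe 2,3,4 → slot 4 empty, not found.

3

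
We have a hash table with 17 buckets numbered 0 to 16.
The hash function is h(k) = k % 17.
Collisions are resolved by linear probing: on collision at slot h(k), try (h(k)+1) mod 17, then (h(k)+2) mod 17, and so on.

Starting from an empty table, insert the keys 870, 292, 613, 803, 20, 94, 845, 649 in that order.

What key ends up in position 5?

870 hashes to 3; slot 3 is free -> place at 3.
292 hashes to 3; 3 taken -> place at 4.
613 hashes to 1; slot 1 is free -> place at 1.
803 hashes to 4; 4 taken -> place at 5.
20 hashes to 3; 3,4,5 taken -> place at 6.
94 hashes to 9; slot 9 is free -> place at 9.
845 hashes to 12; slot 12 is free -> place at 12.
649 hashes to 3; 3,4,5,6 taken -> place at 7.
Table: [_, 613, _, 870, 292, 803, 20, 649, _, 94, _, _, 845, _, _, _, _]

803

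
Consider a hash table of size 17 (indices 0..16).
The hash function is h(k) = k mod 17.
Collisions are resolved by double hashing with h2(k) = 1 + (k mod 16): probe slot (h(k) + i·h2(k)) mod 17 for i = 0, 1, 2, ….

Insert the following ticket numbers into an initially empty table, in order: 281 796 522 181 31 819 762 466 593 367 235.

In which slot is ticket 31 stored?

13

281: h=9 -> slot 9
796: h=14 -> slot 14
522: h=12 -> slot 12
181: h=11 -> slot 11
31: h=14, h2=16, probe 14,13 -> slot 13
819: h=3 -> slot 3
762: h=14, h2=11, probe 14,8 -> slot 8
466: h=7 -> slot 7
593: h=15 -> slot 15
367: h=10 -> slot 10
235: h=14, h2=12, probe 14,9,4 -> slot 4
Table: [∅, ∅, ∅, 819, 235, ∅, ∅, 466, 762, 281, 367, 181, 522, 31, 796, 593, ∅]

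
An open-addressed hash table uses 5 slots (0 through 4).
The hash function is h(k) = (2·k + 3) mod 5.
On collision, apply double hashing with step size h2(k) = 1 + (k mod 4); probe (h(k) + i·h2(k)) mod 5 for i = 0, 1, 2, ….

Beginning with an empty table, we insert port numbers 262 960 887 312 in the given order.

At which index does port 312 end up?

4

Insert 262: h=2, slot 2 empty => index 2.
Insert 960: h=3, slot 3 empty => index 3.
Insert 887: h=2, h2=4, slot 2 occupied => index 1.
Insert 312: h=2, h2=1, slots 2,3 occupied => index 4.
Table: [—, 887, 262, 960, 312]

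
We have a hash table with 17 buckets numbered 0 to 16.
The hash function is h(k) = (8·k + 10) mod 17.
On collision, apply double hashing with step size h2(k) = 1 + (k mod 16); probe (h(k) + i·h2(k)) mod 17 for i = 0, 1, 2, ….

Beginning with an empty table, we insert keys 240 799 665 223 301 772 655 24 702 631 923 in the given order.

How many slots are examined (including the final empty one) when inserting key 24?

2

240 hashes to 9; slot 9 is free -> place at 9.
799 hashes to 10; slot 10 is free -> place at 10.
665 hashes to 9, h2=10; 9 taken -> place at 2.
223 hashes to 9, h2=16; 9 taken -> place at 8.
301 hashes to 4; slot 4 is free -> place at 4.
772 hashes to 15; slot 15 is free -> place at 15.
655 hashes to 14; slot 14 is free -> place at 14.
24 hashes to 15, h2=9; 15 taken -> place at 7.
702 hashes to 16; slot 16 is free -> place at 16.
631 hashes to 9, h2=8; 9 taken -> place at 0.
923 hashes to 16, h2=12; 16 taken -> place at 11.
Table: [631, _, 665, _, 301, _, _, 24, 223, 240, 799, 923, _, _, 655, 772, 702]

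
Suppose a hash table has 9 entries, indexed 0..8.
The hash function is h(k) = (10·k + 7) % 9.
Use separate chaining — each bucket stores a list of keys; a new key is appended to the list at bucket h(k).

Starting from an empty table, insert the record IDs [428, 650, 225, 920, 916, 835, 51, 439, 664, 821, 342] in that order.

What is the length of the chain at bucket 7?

2

Insert 428: h=3, bucket 3 empty → new chain.
Insert 650: h=0, bucket 0 empty → new chain.
Insert 225: h=7, bucket 7 empty → new chain.
Insert 920: h=0, bucket 0 nonempty → append to chain.
Insert 916: h=5, bucket 5 empty → new chain.
Insert 835: h=5, bucket 5 nonempty → append to chain.
Insert 51: h=4, bucket 4 empty → new chain.
Insert 439: h=5, bucket 5 nonempty → append to chain.
Insert 664: h=5, bucket 5 nonempty → append to chain.
Insert 821: h=0, bucket 0 nonempty → append to chain.
Insert 342: h=7, bucket 7 nonempty → append to chain.
Final buckets:
0: 650 -> 920 -> 821
1: ∅
2: ∅
3: 428
4: 51
5: 916 -> 835 -> 439 -> 664
6: ∅
7: 225 -> 342
8: ∅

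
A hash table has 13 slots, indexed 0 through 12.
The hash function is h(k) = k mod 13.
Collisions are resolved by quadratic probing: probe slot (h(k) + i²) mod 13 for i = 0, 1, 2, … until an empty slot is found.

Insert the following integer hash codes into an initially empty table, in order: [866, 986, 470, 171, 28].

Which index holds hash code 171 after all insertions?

3

Insert 866: h=8, slot 8 empty → index 8.
Insert 986: h=11, slot 11 empty → index 11.
Insert 470: h=2, slot 2 empty → index 2.
Insert 171: h=2, slot 2 occupied → index 3.
Insert 28: h=2, slots 2,3 occupied → index 6.
Table: [_, _, 470, 171, _, _, 28, _, 866, _, _, 986, _]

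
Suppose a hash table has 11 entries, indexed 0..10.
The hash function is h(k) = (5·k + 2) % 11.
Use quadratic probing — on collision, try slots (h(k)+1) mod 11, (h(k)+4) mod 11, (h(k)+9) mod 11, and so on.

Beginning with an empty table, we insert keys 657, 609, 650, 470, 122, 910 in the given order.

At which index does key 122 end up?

8

657: h=9 => slot 9
609: h=0 => slot 0
650: h=7 => slot 7
470: h=9, probe 9,10 => slot 10
122: h=7, probe 7,8 => slot 8
910: h=9, probe 9,10,2 => slot 2
Table: [609, ., 910, ., ., ., ., 650, 122, 657, 470]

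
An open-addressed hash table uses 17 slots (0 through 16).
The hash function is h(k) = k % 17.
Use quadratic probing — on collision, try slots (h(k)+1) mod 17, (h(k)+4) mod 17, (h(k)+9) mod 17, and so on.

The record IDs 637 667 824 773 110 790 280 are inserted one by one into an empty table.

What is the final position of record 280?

Insert 637: h=8, slot 8 empty => index 8.
Insert 667: h=4, slot 4 empty => index 4.
Insert 824: h=8, slot 8 occupied => index 9.
Insert 773: h=8, slots 8,9 occupied => index 12.
Insert 110: h=8, slots 8,9,12 occupied => index 0.
Insert 790: h=8, slots 8,9,12,0 occupied => index 7.
Insert 280: h=8, slots 8,9,12,0,7 occupied => index 16.
Table: [110, —, —, —, 667, —, —, 790, 637, 824, —, —, 773, —, —, —, 280]

16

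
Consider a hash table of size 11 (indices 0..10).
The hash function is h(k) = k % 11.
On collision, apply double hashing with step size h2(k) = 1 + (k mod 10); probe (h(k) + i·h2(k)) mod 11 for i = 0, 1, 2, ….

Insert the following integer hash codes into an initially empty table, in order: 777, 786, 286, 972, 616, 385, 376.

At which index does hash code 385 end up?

6

777 hashes to 7; slot 7 is free -> place at 7.
786 hashes to 5; slot 5 is free -> place at 5.
286 hashes to 0; slot 0 is free -> place at 0.
972 hashes to 4; slot 4 is free -> place at 4.
616 hashes to 0, h2=7; 0,7 taken -> place at 3.
385 hashes to 0, h2=6; 0 taken -> place at 6.
376 hashes to 2; slot 2 is free -> place at 2.
Table: [286, —, 376, 616, 972, 786, 385, 777, —, —, —]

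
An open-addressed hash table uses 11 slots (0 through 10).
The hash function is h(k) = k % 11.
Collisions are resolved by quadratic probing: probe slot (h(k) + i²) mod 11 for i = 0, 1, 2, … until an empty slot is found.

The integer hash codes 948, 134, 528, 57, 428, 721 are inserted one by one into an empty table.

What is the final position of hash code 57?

948: h=2 → slot 2
134: h=2, probe 2,3 → slot 3
528: h=0 → slot 0
57: h=2, probe 2,3,6 → slot 6
428: h=10 → slot 10
721: h=6, probe 6,7 → slot 7
Table: [528, -, 948, 134, -, -, 57, 721, -, -, 428]

6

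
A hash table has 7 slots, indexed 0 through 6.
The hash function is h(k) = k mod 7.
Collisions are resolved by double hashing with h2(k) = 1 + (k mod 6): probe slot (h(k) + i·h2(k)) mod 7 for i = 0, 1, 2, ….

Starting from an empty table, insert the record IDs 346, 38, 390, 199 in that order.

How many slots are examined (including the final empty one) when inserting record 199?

346 hashes to 3; slot 3 is free -> place at 3.
38 hashes to 3, h2=3; 3 taken -> place at 6.
390 hashes to 5; slot 5 is free -> place at 5.
199 hashes to 3, h2=2; 3,5 taken -> place at 0.
Table: [199, ∅, ∅, 346, ∅, 390, 38]

3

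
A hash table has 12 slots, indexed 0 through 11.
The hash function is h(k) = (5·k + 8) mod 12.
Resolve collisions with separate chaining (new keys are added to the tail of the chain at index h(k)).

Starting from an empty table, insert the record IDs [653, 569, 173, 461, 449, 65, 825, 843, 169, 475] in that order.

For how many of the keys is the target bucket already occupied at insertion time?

5

Insert 653: h=9, bucket 9 empty -> new chain.
Insert 569: h=9, bucket 9 nonempty -> append to chain.
Insert 173: h=9, bucket 9 nonempty -> append to chain.
Insert 461: h=9, bucket 9 nonempty -> append to chain.
Insert 449: h=9, bucket 9 nonempty -> append to chain.
Insert 65: h=9, bucket 9 nonempty -> append to chain.
Insert 825: h=5, bucket 5 empty -> new chain.
Insert 843: h=11, bucket 11 empty -> new chain.
Insert 169: h=1, bucket 1 empty -> new chain.
Insert 475: h=7, bucket 7 empty -> new chain.
Final buckets:
0: —
1: 169
2: —
3: —
4: —
5: 825
6: —
7: 475
8: —
9: 653 -> 569 -> 173 -> 461 -> 449 -> 65
10: —
11: 843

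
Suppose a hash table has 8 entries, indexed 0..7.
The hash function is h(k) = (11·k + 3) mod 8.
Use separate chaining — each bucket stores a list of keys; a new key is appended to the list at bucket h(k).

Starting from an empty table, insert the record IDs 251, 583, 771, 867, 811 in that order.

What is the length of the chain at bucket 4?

4

251 -> bucket 4
583 -> bucket 0
771 -> bucket 4 (collision)
867 -> bucket 4 (collision)
811 -> bucket 4 (collision)
Final buckets:
0: 583
1: ∅
2: ∅
3: ∅
4: 251 -> 771 -> 867 -> 811
5: ∅
6: ∅
7: ∅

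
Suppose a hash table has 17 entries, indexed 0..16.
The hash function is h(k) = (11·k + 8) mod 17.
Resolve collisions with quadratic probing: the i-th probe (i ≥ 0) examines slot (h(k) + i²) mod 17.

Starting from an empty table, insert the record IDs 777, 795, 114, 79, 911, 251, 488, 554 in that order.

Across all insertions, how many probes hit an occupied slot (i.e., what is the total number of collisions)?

777 hashes to 4; slot 4 is free -> place at 4.
795 hashes to 15; slot 15 is free -> place at 15.
114 hashes to 4; 4 taken -> place at 5.
79 hashes to 10; slot 10 is free -> place at 10.
911 hashes to 16; slot 16 is free -> place at 16.
251 hashes to 15; 15,16 taken -> place at 2.
488 hashes to 4; 4,5 taken -> place at 8.
554 hashes to 16; 16 taken -> place at 0.
Table: [554, -, 251, -, 777, 114, -, -, 488, -, 79, -, -, -, -, 795, 911]

6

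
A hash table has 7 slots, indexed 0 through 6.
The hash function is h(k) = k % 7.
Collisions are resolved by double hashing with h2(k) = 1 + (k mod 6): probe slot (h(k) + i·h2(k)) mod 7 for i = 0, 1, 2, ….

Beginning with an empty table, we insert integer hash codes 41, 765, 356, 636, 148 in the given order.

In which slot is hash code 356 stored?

5

41 hashes to 6; slot 6 is free → place at 6.
765 hashes to 2; slot 2 is free → place at 2.
356 hashes to 6, h2=3; 6,2 taken → place at 5.
636 hashes to 6, h2=1; 6 taken → place at 0.
148 hashes to 1; slot 1 is free → place at 1.
Table: [636, 148, 765, ., ., 356, 41]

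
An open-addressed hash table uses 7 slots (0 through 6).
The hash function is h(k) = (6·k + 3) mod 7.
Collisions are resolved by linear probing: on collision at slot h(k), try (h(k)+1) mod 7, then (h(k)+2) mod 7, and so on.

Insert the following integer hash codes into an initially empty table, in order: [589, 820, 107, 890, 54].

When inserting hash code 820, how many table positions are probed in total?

589: h=2 => slot 2
820: h=2, probe 2,3 => slot 3
107: h=1 => slot 1
890: h=2, probe 2,3,4 => slot 4
54: h=5 => slot 5
Table: [—, 107, 589, 820, 890, 54, —]

2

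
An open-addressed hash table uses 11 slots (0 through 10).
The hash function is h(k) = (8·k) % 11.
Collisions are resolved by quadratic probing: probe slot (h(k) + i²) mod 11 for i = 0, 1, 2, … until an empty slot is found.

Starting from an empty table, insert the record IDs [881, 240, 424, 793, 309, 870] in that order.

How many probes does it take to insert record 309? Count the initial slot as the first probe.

3

Insert 881: h=8, slot 8 empty => index 8.
Insert 240: h=6, slot 6 empty => index 6.
Insert 424: h=4, slot 4 empty => index 4.
Insert 793: h=8, slot 8 occupied => index 9.
Insert 309: h=8, slots 8,9 occupied => index 1.
Insert 870: h=8, slots 8,9,1,6 occupied => index 2.
Table: [—, 309, 870, —, 424, —, 240, —, 881, 793, —]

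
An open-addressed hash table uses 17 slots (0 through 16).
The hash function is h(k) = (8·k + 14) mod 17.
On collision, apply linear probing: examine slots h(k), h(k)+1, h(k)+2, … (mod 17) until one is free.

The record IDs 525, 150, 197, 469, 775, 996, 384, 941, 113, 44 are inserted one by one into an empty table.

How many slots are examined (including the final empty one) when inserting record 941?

Insert 525: h=15, slot 15 empty -> index 15.
Insert 150: h=7, slot 7 empty -> index 7.
Insert 197: h=9, slot 9 empty -> index 9.
Insert 469: h=9, slot 9 occupied -> index 10.
Insert 775: h=9, slots 9,10 occupied -> index 11.
Insert 996: h=9, slots 9,10,11 occupied -> index 12.
Insert 384: h=9, slots 9,10,11,12 occupied -> index 13.
Insert 941: h=11, slots 11,12,13 occupied -> index 14.
Insert 113: h=0, slot 0 empty -> index 0.
Insert 44: h=9, slots 9,10,11,12,13,14,15 occupied -> index 16.
Table: [113, ∅, ∅, ∅, ∅, ∅, ∅, 150, ∅, 197, 469, 775, 996, 384, 941, 525, 44]

4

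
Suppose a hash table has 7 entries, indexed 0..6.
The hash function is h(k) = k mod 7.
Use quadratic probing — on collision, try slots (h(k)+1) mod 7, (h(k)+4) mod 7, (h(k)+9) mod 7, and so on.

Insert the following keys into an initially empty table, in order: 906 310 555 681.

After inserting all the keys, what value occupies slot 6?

906 hashes to 3; slot 3 is free => place at 3.
310 hashes to 2; slot 2 is free => place at 2.
555 hashes to 2; 2,3 taken => place at 6.
681 hashes to 2; 2,3,6 taken => place at 4.
Table: [_, _, 310, 906, 681, _, 555]

555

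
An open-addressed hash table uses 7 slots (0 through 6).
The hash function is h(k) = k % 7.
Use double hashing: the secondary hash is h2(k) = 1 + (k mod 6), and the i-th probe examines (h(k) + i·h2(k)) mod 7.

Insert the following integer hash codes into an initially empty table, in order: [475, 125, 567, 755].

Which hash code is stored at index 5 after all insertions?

Insert 475: h=6, slot 6 empty => index 6.
Insert 125: h=6, h2=6, slot 6 occupied => index 5.
Insert 567: h=0, slot 0 empty => index 0.
Insert 755: h=6, h2=6, slots 6,5 occupied => index 4.
Table: [567, ∅, ∅, ∅, 755, 125, 475]

125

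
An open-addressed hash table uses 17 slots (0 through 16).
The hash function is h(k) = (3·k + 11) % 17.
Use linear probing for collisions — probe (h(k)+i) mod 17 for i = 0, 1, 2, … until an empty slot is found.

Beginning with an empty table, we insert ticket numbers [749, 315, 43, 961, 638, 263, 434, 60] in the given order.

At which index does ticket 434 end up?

8

749 hashes to 14; slot 14 is free => place at 14.
315 hashes to 4; slot 4 is free => place at 4.
43 hashes to 4; 4 taken => place at 5.
961 hashes to 4; 4,5 taken => place at 6.
638 hashes to 4; 4,5,6 taken => place at 7.
263 hashes to 1; slot 1 is free => place at 1.
434 hashes to 4; 4,5,6,7 taken => place at 8.
60 hashes to 4; 4,5,6,7,8 taken => place at 9.
Table: [—, 263, —, —, 315, 43, 961, 638, 434, 60, —, —, —, —, 749, —, —]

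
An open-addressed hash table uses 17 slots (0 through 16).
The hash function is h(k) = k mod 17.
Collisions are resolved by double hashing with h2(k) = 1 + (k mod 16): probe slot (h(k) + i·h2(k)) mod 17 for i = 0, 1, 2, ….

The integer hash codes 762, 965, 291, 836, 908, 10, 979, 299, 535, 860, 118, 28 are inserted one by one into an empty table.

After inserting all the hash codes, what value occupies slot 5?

Insert 762: h=14, slot 14 empty => index 14.
Insert 965: h=13, slot 13 empty => index 13.
Insert 291: h=2, slot 2 empty => index 2.
Insert 836: h=3, slot 3 empty => index 3.
Insert 908: h=7, slot 7 empty => index 7.
Insert 10: h=10, slot 10 empty => index 10.
Insert 979: h=10, h2=4, slots 10,14 occupied => index 1.
Insert 299: h=10, h2=12, slot 10 occupied => index 5.
Insert 535: h=8, slot 8 empty => index 8.
Insert 860: h=10, h2=13, slot 10 occupied => index 6.
Insert 118: h=16, slot 16 empty => index 16.
Insert 28: h=11, slot 11 empty => index 11.
Table: [-, 979, 291, 836, -, 299, 860, 908, 535, -, 10, 28, -, 965, 762, -, 118]

299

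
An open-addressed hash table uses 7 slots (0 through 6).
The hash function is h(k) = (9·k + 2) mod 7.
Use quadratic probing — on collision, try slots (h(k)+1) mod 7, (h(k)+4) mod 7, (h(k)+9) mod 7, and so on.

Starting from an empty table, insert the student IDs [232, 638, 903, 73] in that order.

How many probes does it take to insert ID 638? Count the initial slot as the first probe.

232: h=4 → slot 4
638: h=4, probe 4,5 → slot 5
903: h=2 → slot 2
73: h=1 → slot 1
Table: [., 73, 903, ., 232, 638, .]

2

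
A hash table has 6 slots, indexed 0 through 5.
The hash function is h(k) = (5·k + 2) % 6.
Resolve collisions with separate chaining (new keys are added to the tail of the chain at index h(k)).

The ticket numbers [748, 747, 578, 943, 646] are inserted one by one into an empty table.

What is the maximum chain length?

2

748 → bucket 4
747 → bucket 5
578 → bucket 0
943 → bucket 1
646 → bucket 4 (collision)
Final buckets:
0: 578
1: 943
2: —
3: —
4: 748 -> 646
5: 747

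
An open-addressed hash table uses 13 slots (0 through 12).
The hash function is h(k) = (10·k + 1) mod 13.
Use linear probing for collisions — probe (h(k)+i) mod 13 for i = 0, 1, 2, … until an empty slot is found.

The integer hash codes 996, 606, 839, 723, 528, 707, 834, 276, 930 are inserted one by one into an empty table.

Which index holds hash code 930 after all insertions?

Insert 996: h=3, slot 3 empty -> index 3.
Insert 606: h=3, slot 3 occupied -> index 4.
Insert 839: h=6, slot 6 empty -> index 6.
Insert 723: h=3, slots 3,4 occupied -> index 5.
Insert 528: h=3, slots 3,4,5,6 occupied -> index 7.
Insert 707: h=12, slot 12 empty -> index 12.
Insert 834: h=8, slot 8 empty -> index 8.
Insert 276: h=5, slots 5,6,7,8 occupied -> index 9.
Insert 930: h=6, slots 6,7,8,9 occupied -> index 10.
Table: [_, _, _, 996, 606, 723, 839, 528, 834, 276, 930, _, 707]

10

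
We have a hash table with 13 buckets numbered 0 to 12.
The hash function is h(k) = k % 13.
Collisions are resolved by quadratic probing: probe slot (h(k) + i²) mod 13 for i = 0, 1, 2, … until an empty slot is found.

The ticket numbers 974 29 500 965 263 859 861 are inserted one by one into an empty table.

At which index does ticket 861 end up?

974: h=12 => slot 12
29: h=3 => slot 3
500: h=6 => slot 6
965: h=3, probe 3,4 => slot 4
263: h=3, probe 3,4,7 => slot 7
859: h=1 => slot 1
861: h=3, probe 3,4,7,12,6,2 => slot 2
Table: [-, 859, 861, 29, 965, -, 500, 263, -, -, -, -, 974]

2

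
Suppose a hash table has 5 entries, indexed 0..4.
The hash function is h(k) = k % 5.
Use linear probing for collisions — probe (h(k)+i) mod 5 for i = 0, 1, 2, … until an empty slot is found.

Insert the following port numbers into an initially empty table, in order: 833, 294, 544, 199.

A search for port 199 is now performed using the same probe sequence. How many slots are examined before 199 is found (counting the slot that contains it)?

833 hashes to 3; slot 3 is free → place at 3.
294 hashes to 4; slot 4 is free → place at 4.
544 hashes to 4; 4 taken → place at 0.
199 hashes to 4; 4,0 taken → place at 1.
Table: [544, 199, —, 833, 294]
Lookup 199: h=4, probe 4,0,1 → found at 1.

3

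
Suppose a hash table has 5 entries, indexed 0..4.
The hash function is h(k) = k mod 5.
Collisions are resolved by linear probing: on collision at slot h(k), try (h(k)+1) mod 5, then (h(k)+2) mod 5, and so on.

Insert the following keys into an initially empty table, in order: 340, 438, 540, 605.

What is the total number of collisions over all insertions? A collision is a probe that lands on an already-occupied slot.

3

Insert 340: h=0, slot 0 empty → index 0.
Insert 438: h=3, slot 3 empty → index 3.
Insert 540: h=0, slot 0 occupied → index 1.
Insert 605: h=0, slots 0,1 occupied → index 2.
Table: [340, 540, 605, 438, -]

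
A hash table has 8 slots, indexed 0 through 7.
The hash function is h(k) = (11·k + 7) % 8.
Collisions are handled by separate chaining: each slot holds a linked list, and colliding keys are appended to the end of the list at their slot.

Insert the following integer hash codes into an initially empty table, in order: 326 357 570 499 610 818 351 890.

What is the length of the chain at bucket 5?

Insert 326: h=1, bucket 1 empty → new chain.
Insert 357: h=6, bucket 6 empty → new chain.
Insert 570: h=5, bucket 5 empty → new chain.
Insert 499: h=0, bucket 0 empty → new chain.
Insert 610: h=5, bucket 5 nonempty → append to chain.
Insert 818: h=5, bucket 5 nonempty → append to chain.
Insert 351: h=4, bucket 4 empty → new chain.
Insert 890: h=5, bucket 5 nonempty → append to chain.
Final buckets:
0: 499
1: 326
2: —
3: —
4: 351
5: 570 -> 610 -> 818 -> 890
6: 357
7: —

4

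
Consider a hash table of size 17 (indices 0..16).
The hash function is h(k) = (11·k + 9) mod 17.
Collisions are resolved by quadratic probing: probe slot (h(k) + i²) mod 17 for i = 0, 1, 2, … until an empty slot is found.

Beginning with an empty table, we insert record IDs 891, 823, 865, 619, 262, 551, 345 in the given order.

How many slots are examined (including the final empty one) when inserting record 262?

891: h=1 -> slot 1
823: h=1, probe 1,2 -> slot 2
865: h=4 -> slot 4
619: h=1, probe 1,2,5 -> slot 5
262: h=1, probe 1,2,5,10 -> slot 10
551: h=1, probe 1,2,5,10,0 -> slot 0
345: h=13 -> slot 13
Table: [551, 891, 823, —, 865, 619, —, —, —, —, 262, —, —, 345, —, —, —]

4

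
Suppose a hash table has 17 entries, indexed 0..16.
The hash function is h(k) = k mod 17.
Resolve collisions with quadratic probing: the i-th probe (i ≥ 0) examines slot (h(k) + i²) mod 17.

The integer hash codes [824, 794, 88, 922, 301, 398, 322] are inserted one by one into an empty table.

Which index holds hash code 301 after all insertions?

824 hashes to 8; slot 8 is free → place at 8.
794 hashes to 12; slot 12 is free → place at 12.
88 hashes to 3; slot 3 is free → place at 3.
922 hashes to 4; slot 4 is free → place at 4.
301 hashes to 12; 12 taken → place at 13.
398 hashes to 7; slot 7 is free → place at 7.
322 hashes to 16; slot 16 is free → place at 16.
Table: [-, -, -, 88, 922, -, -, 398, 824, -, -, -, 794, 301, -, -, 322]

13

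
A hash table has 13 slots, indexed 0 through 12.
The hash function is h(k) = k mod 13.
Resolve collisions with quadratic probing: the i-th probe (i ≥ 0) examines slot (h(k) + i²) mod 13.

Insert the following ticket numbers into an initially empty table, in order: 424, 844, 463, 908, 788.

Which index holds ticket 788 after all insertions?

4

424 hashes to 8; slot 8 is free → place at 8.
844 hashes to 12; slot 12 is free → place at 12.
463 hashes to 8; 8 taken → place at 9.
908 hashes to 11; slot 11 is free → place at 11.
788 hashes to 8; 8,9,12 taken → place at 4.
Table: [., ., ., ., 788, ., ., ., 424, 463, ., 908, 844]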